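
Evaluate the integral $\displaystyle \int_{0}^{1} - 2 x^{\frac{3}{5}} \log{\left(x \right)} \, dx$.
$\frac{25}{32}$

Begin with the known integral
$$J(a) = \int_{0}^{1} - 2 x^{a} \, dx = - \frac{2}{a + 1}.$$

Differentiating under the integral sign brings down a factor of $\ln x$:
$$\frac{dJ}{da} = \int_{0}^{1} - 2 x^{a} \log{\left(x \right)} \, dx = \frac{2}{\left(a + 1\right)^{2}}.$$

The integral on the left is $I$, so $I = \frac{2}{\left(a + 1\right)^{2}}$.

Setting $a = \frac{3}{5}$:
$$I = \frac{25}{32}.$$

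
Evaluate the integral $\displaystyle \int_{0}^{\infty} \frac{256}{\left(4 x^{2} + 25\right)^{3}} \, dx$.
$\frac{24 \pi}{3125}$

Start from the standard arctangent integral
$$J(a) = \int_{0}^{\infty} \frac{4}{a^{2} + x^{2}} \, dx = \frac{2 \pi}{a}.$$

Differentiating under the integral sign with respect to $a$,
$$\frac{dJ}{da} = \int_{0}^{\infty} - \frac{8 a}{\left(a^{2} + x^{2}\right)^{2}} \, dx = - \frac{2 \pi}{a^{2}},$$
so $\int_{0}^{\infty} \frac{4}{\left(a^{2} + x^{2}\right)^{2}} \, dx = \frac{\pi}{a^{3}}$.

Repeating — each differentiation of $1/(x^2+a^2)^j$ produces $-2ja/(x^2+a^2)^{j+1}$ — and dividing through by $-2ja$ at each step yields, after $2$ differentiations in total,
$$\int_{0}^{\infty} \frac{4}{\left(a^{2} + x^{2}\right)^{3}} \, dx = \frac{3 \pi}{4 a^{5}}.$$

Setting $a = \frac{5}{2}$:
$$I = \frac{24 \pi}{3125}.$$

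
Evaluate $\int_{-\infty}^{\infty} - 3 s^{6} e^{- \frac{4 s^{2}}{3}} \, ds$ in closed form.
$- \frac{1215 \sqrt{3} \sqrt{\pi}}{1024}$

Start from the elementary integral
$$J(a) = \int_{-\infty}^{\infty} - 3 e^{- a s^{2}} \, ds = - \frac{3 \sqrt{\pi}}{\sqrt{a}}.$$

Differentiating under the integral sign brings down a factor of $(-s^2)$:
$$\frac{dJ}{da} = \int_{-\infty}^{\infty} 3 s^{2} e^{- a s^{2}} \, ds = \frac{3 \sqrt{\pi}}{2 a^{\frac{3}{2}}}.$$

Repeating $3$ times in total — each differentiation brings down another $(-s^2)$ — gives
$$\frac{d^{3}J}{da^{3}} = \int_{-\infty}^{\infty} 3 s^{6} e^{- a s^{2}} \, ds = \frac{45 \sqrt{\pi}}{8 a^{\frac{7}{2}}},$$
and the integrand here is $(-1)^{3}$ times the target integrand, so $I = (-1)^{3}\,\frac{d^{3}J}{da^{3}} = - \frac{45 \sqrt{\pi}}{8 a^{\frac{7}{2}}}$.

Setting $a = \frac{4}{3}$:
$$I = - \frac{1215 \sqrt{3} \sqrt{\pi}}{1024}.$$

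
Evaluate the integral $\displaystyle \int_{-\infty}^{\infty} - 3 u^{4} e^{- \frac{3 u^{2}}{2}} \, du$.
$- \frac{\sqrt{6} \sqrt{\pi}}{3}$

Start from the elementary integral
$$J(a) = \int_{-\infty}^{\infty} - 3 e^{- a u^{2}} \, du = - \frac{3 \sqrt{\pi}}{\sqrt{a}}.$$

Differentiating under the integral sign brings down a factor of $(-u^2)$:
$$\frac{dJ}{da} = \int_{-\infty}^{\infty} 3 u^{2} e^{- a u^{2}} \, du = \frac{3 \sqrt{\pi}}{2 a^{\frac{3}{2}}}.$$

Repeating twice in total — each differentiation brings down another $(-u^2)$ — gives
$$\frac{d^{2}J}{da^{2}} = \int_{-\infty}^{\infty} - 3 u^{4} e^{- a u^{2}} \, du = - \frac{9 \sqrt{\pi}}{4 a^{\frac{5}{2}}},$$
and the integrand here is exactly the target integrand, so $I = - \frac{9 \sqrt{\pi}}{4 a^{\frac{5}{2}}}$.

Setting $a = \frac{3}{2}$:
$$I = - \frac{\sqrt{6} \sqrt{\pi}}{3}.$$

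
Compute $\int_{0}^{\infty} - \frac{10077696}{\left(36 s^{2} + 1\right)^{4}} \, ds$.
$- 262440 \pi$

Start from the standard arctangent integral
$$J(a) = \int_{0}^{\infty} - \frac{6}{a^{2} + s^{2}} \, ds = - \frac{3 \pi}{a}.$$

Differentiating under the integral sign with respect to $a$,
$$\frac{dJ}{da} = \int_{0}^{\infty} \frac{12 a}{\left(a^{2} + s^{2}\right)^{2}} \, ds = \frac{3 \pi}{a^{2}},$$
so $\int_{0}^{\infty} - \frac{6}{\left(a^{2} + s^{2}\right)^{2}} \, ds = - \frac{3 \pi}{2 a^{3}}$.

Repeating — each differentiation of $1/(s^2+a^2)^j$ produces $-2ja/(s^2+a^2)^{j+1}$ — and dividing through by $-2ja$ at each step yields, after $3$ differentiations in total,
$$\int_{0}^{\infty} - \frac{6}{\left(a^{2} + s^{2}\right)^{4}} \, ds = - \frac{15 \pi}{16 a^{7}}.$$

Setting $a = \frac{1}{6}$:
$$I = - 262440 \pi.$$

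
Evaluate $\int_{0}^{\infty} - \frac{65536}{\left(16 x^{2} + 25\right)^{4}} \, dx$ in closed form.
$- \frac{512 \pi}{15625}$

Recall the elementary integral
$$J(a) = \int_{0}^{\infty} - \frac{1}{a^{2} + x^{2}} \, dx = - \frac{\pi}{2 a}.$$

Differentiating under the integral sign with respect to $a$,
$$\frac{dJ}{da} = \int_{0}^{\infty} \frac{2 a}{\left(a^{2} + x^{2}\right)^{2}} \, dx = \frac{\pi}{2 a^{2}},$$
so $\int_{0}^{\infty} - \frac{1}{\left(a^{2} + x^{2}\right)^{2}} \, dx = - \frac{\pi}{4 a^{3}}$.

Repeating — each differentiation of $1/(x^2+a^2)^j$ produces $-2ja/(x^2+a^2)^{j+1}$ — and dividing through by $-2ja$ at each step yields, after $3$ differentiations in total,
$$\int_{0}^{\infty} - \frac{1}{\left(a^{2} + x^{2}\right)^{4}} \, dx = - \frac{5 \pi}{32 a^{7}}.$$

Setting $a = \frac{5}{4}$:
$$I = - \frac{512 \pi}{15625}.$$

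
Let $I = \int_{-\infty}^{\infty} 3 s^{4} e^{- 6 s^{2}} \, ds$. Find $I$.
$\frac{\sqrt{6} \sqrt{\pi}}{96}$

Start from the elementary integral
$$J(a) = \int_{-\infty}^{\infty} 3 e^{- a s^{2}} \, ds = \frac{3 \sqrt{\pi}}{\sqrt{a}}.$$

Differentiating under the integral sign brings down a factor of $(-s^2)$:
$$\frac{dJ}{da} = \int_{-\infty}^{\infty} - 3 s^{2} e^{- a s^{2}} \, ds = - \frac{3 \sqrt{\pi}}{2 a^{\frac{3}{2}}}.$$

Repeating twice in total — each differentiation brings down another $(-s^2)$ — gives
$$\frac{d^{2}J}{da^{2}} = \int_{-\infty}^{\infty} 3 s^{4} e^{- a s^{2}} \, ds = \frac{9 \sqrt{\pi}}{4 a^{\frac{5}{2}}},$$
and the integrand here is exactly the target integrand, so $I = \frac{9 \sqrt{\pi}}{4 a^{\frac{5}{2}}}$.

Setting $a = 6$:
$$I = \frac{\sqrt{6} \sqrt{\pi}}{96}.$$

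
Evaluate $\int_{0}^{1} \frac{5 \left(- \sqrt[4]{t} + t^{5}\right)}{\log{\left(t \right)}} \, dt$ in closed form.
$\log{\left(\frac{7962624}{3125} \right)}$

Introduce a parameter $a$ in the exponent: let $I(a) = \int_{0}^{1} \frac{5 \left(- \sqrt[4]{t} + t^{a}\right)}{\log{\left(t \right)}} \, dt$.

Since $\dfrac{\partial}{\partial a}\,t^{a} = t^{a} \ln t$, the $\ln t$ in the denominator cancels and
$$\frac{dI}{da} = \int_{0}^{1} 5 t^{a} \, dt = 5 \left[\frac{t^{a+1}}{a+1}\right]_0^1 = \frac{5}{a + 1}.$$

Integrating with respect to $a$ gives $I(a) = \log{\left(\frac{1024 \left(a + 1\right)^{5}}{3125} \right)} + C$.

At $a = \frac{1}{4}$ the integrand is identically $0$, so $I(\frac{1}{4}) = 0$. The closed form gives $0$, hence $C = 0$.

Setting $a = 5$:
$$I = \log{\left(\frac{7962624}{3125} \right)}.$$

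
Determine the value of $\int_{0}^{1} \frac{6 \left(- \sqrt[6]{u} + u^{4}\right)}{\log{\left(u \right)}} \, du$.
$\log{\left(\frac{729000000}{117649} \right)}$

Introduce a parameter $a$ in the exponent: let $I(a) = \int_{0}^{1} \frac{6 \left(u^{4} - u^{a}\right)}{\log{\left(u \right)}} \, du$.

Since $\dfrac{\partial}{\partial a}\,u^{a} = u^{a} \ln u$, the $\ln u$ in the denominator cancels and
$$\frac{dI}{da} = \int_{0}^{1} -6 u^{a} \, du = -6 \left[\frac{u^{a+1}}{a+1}\right]_0^1 = - \frac{6}{a + 1}.$$

Integrating with respect to $a$ gives $I(a) = \log{\left(\frac{15625}{\left(a + 1\right)^{6}} \right)} + C$.

At $a = 4$ the integrand is identically $0$, so $I(4) = 0$. The closed form gives $0$, hence $C = 0$.

Setting $a = \frac{1}{6}$:
$$I = \log{\left(\frac{729000000}{117649} \right)}.$$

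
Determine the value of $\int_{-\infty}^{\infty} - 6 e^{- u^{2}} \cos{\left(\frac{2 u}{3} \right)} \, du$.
$- \frac{6 \sqrt{\pi}}{e^{\frac{1}{9}}}$

Define $I(b) = \int_{-\infty}^{\infty} - 6 e^{- u^{2}} \cos{\left(b u \right)} \, du$.

Differentiating under the integral sign,
$$I'(b) = \int_{-\infty}^{\infty} 6 u e^{- u^{2}} \sin{\left(b u \right)} \, du.$$

Integrate $\int_{-\infty}^{\infty} u \sin(b u)\, e^{- u^{2}}\, du$ by parts with $w = \sin(b u)$ and $dv = u\, e^{- u^{2}}\, du$, giving $v = - \frac{e^{- u^{2}}}{2}$. The boundary term vanishes and
$$\int_{-\infty}^{\infty} u \sin(b u)\, e^{- u^{2}}\, du = \frac{b}{2} \int_{-\infty}^{\infty} \cos(b u)\, e^{- u^{2}}\, du,$$
so $I'(b) = - \frac{b}{2}\, I(b)$.

This is a separable first-order ODE; solving with the initial condition $I(0) = \int_{-\infty}^{\infty} - 6 e^{- u^{2}}\,du = - 6 \sqrt{\pi}$ gives
$$I(b) = - 6 \sqrt{\pi} e^{- \frac{b^{2}}{4}}.$$

Setting $b = \frac{2}{3}$:
$$I = - \frac{6 \sqrt{\pi}}{e^{\frac{1}{9}}}.$$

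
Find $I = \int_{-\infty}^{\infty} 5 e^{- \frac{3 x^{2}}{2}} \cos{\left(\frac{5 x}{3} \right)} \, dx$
$\frac{5 \sqrt{6} \sqrt{\pi}}{3 e^{\frac{25}{54}}}$

Let $b$ denote the cosine frequency and define $I(b) = \int_{-\infty}^{\infty} 5 e^{- \frac{3 x^{2}}{2}} \cos{\left(b x \right)} \, dx$.

Differentiating under the integral sign,
$$I'(b) = \int_{-\infty}^{\infty} - 5 x e^{- \frac{3 x^{2}}{2}} \sin{\left(b x \right)} \, dx.$$

Integrate $\int_{-\infty}^{\infty} x \sin(b x)\, e^{- \frac{3 x^{2}}{2}}\, dx$ by parts with $u = \sin(b x)$ and $dv = x\, e^{- \frac{3 x^{2}}{2}}\, dx$, giving $v = - \frac{e^{- \frac{3 x^{2}}{2}}}{3}$. The boundary term vanishes and
$$\int_{-\infty}^{\infty} x \sin(b x)\, e^{- \frac{3 x^{2}}{2}}\, dx = \frac{b}{3} \int_{-\infty}^{\infty} \cos(b x)\, e^{- \frac{3 x^{2}}{2}}\, dx,$$
so $I'(b) = - \frac{b}{3}\, I(b)$.

This is a separable first-order ODE; solving with the initial condition $I(0) = \int_{-\infty}^{\infty} 5 e^{- \frac{3 x^{2}}{2}}\,dx = \frac{5 \sqrt{6} \sqrt{\pi}}{3}$ gives
$$I(b) = \frac{5 \sqrt{6} \sqrt{\pi} e^{- \frac{b^{2}}{6}}}{3}.$$

Setting $b = \frac{5}{3}$:
$$I = \frac{5 \sqrt{6} \sqrt{\pi}}{3 e^{\frac{25}{54}}}.$$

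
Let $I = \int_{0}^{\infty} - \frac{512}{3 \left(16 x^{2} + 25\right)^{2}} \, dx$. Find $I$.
$- \frac{32 \pi}{375}$

Start from the standard arctangent integral
$$J(a) = \int_{0}^{\infty} - \frac{2}{3 \left(a^{2} + x^{2}\right)} \, dx = - \frac{\pi}{3 a}.$$

Differentiating under the integral sign with respect to $a$,
$$\frac{dJ}{da} = \int_{0}^{\infty} \frac{4 a}{3 \left(a^{2} + x^{2}\right)^{2}} \, dx = \frac{\pi}{3 a^{2}},$$
so $\int_{0}^{\infty} - \frac{2}{3 \left(a^{2} + x^{2}\right)^{2}} \, dx = - \frac{\pi}{6 a^{3}}$.

Setting $a = \frac{5}{4}$:
$$I = - \frac{32 \pi}{375}.$$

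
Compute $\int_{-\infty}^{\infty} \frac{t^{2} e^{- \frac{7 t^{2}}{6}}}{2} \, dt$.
$\frac{3 \sqrt{42} \sqrt{\pi}}{98}$

Start from the elementary integral
$$J(a) = \int_{-\infty}^{\infty} \frac{e^{- a t^{2}}}{2} \, dt = \frac{\sqrt{\pi}}{2 \sqrt{a}}.$$

Differentiating under the integral sign brings down a factor of $(-t^2)$:
$$\frac{dJ}{da} = \int_{-\infty}^{\infty} - \frac{t^{2} e^{- a t^{2}}}{2} \, dt = - \frac{\sqrt{\pi}}{4 a^{\frac{3}{2}}}.$$

The integral on the left is $-I$, so $I = \frac{\sqrt{\pi}}{4 a^{\frac{3}{2}}}$.

Setting $a = \frac{7}{6}$:
$$I = \frac{3 \sqrt{42} \sqrt{\pi}}{98}.$$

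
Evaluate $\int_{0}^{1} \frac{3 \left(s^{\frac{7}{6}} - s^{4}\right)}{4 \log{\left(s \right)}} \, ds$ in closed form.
$\log{\left(\frac{13^{\frac{3}{4}} \sqrt[4]{30}}{30} \right)}$

Replace the exponent $\frac{7}{6}$ by a parameter $a$: let $I(a) = \int_{0}^{1} \frac{3 \left(- s^{4} + s^{a}\right)}{4 \log{\left(s \right)}} \, ds$.

Since $\dfrac{\partial}{\partial a}\,s^{a} = s^{a} \ln s$, the $\ln s$ in the denominator cancels and
$$\frac{dI}{da} = \int_{0}^{1} \frac{3}{4} s^{a} \, ds = \frac{3}{4} \left[\frac{s^{a+1}}{a+1}\right]_0^1 = \frac{3}{4 \left(a + 1\right)}.$$

Integrating with respect to $a$ gives $I(a) = \frac{3 \log{\left(a + 1 \right)}}{4} - \frac{3 \log{\left(5 \right)}}{4} + C$.

At $a = 4$ the integrand is identically $0$, so $I(4) = 0$. The closed form gives $0$, hence $C = 0$.

Setting $a = \frac{7}{6}$:
$$I = \log{\left(\frac{13^{\frac{3}{4}} \sqrt[4]{30}}{30} \right)}.$$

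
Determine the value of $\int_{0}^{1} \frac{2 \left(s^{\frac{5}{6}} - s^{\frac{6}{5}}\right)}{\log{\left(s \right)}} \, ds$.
$\log{\left(\frac{25}{36} \right)}$

Replace the exponent $\frac{5}{6}$ by a parameter $a$: let $I(a) = \int_{0}^{1} \frac{2 \left(- s^{\frac{6}{5}} + s^{a}\right)}{\log{\left(s \right)}} \, ds$.

Since $\dfrac{\partial}{\partial a}\,s^{a} = s^{a} \ln s$, the $\ln s$ in the denominator cancels and
$$\frac{dI}{da} = \int_{0}^{1} 2 s^{a} \, ds = 2 \left[\frac{s^{a+1}}{a+1}\right]_0^1 = \frac{2}{a + 1}.$$

Integrating with respect to $a$ gives $I(a) = \log{\left(\frac{25 \left(a + 1\right)^{2}}{121} \right)} + C$.

At $a = \frac{6}{5}$ the integrand is identically $0$, so $I(\frac{6}{5}) = 0$. The closed form gives $0$, hence $C = 0$.

Setting $a = \frac{5}{6}$:
$$I = \log{\left(\frac{25}{36} \right)}.$$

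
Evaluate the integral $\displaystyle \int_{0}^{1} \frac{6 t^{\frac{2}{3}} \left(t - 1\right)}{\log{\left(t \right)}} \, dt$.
$\log{\left(\frac{262144}{15625} \right)}$

Introduce a parameter $a$ in the exponent: let $I(a) = \int_{0}^{1} \frac{6 \left(- t^{\frac{2}{3}} + t^{a}\right)}{\log{\left(t \right)}} \, dt$.

Since $\dfrac{\partial}{\partial a}\,t^{a} = t^{a} \ln t$, the $\ln t$ in the denominator cancels and
$$\frac{dI}{da} = \int_{0}^{1} 6 t^{a} \, dt = 6 \left[\frac{t^{a+1}}{a+1}\right]_0^1 = \frac{6}{a + 1}.$$

Integrating with respect to $a$ gives $I(a) = \log{\left(\frac{729 \left(a + 1\right)^{6}}{15625} \right)} + C$.

At $a = \frac{2}{3}$ the integrand is identically $0$, so $I(\frac{2}{3}) = 0$. The closed form gives $0$, hence $C = 0$.

Setting $a = \frac{5}{3}$:
$$I = \log{\left(\frac{262144}{15625} \right)}.$$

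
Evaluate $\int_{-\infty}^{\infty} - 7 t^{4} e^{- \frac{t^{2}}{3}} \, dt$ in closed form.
$- \frac{189 \sqrt{3} \sqrt{\pi}}{4}$

Start from the elementary integral
$$J(a) = \int_{-\infty}^{\infty} - 7 e^{- a t^{2}} \, dt = - \frac{7 \sqrt{\pi}}{\sqrt{a}}.$$

Differentiating under the integral sign brings down a factor of $(-t^2)$:
$$\frac{dJ}{da} = \int_{-\infty}^{\infty} 7 t^{2} e^{- a t^{2}} \, dt = \frac{7 \sqrt{\pi}}{2 a^{\frac{3}{2}}}.$$

Repeating twice in total — each differentiation brings down another $(-t^2)$ — gives
$$\frac{d^{2}J}{da^{2}} = \int_{-\infty}^{\infty} - 7 t^{4} e^{- a t^{2}} \, dt = - \frac{21 \sqrt{\pi}}{4 a^{\frac{5}{2}}},$$
and the integrand here is exactly the target integrand, so $I = - \frac{21 \sqrt{\pi}}{4 a^{\frac{5}{2}}}$.

Setting $a = \frac{1}{3}$:
$$I = - \frac{189 \sqrt{3} \sqrt{\pi}}{4}.$$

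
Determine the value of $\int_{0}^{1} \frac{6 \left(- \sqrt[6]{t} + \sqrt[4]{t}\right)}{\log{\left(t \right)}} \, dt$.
$\log{\left(\frac{11390625}{7529536} \right)}$

Consider the one-parameter family: let $I(a) = \int_{0}^{1} \frac{6 \left(- \sqrt[6]{t} + t^{a}\right)}{\log{\left(t \right)}} \, dt$.

Since $\dfrac{\partial}{\partial a}\,t^{a} = t^{a} \ln t$, the $\ln t$ in the denominator cancels and
$$\frac{dI}{da} = \int_{0}^{1} 6 t^{a} \, dt = 6 \left[\frac{t^{a+1}}{a+1}\right]_0^1 = \frac{6}{a + 1}.$$

Integrating with respect to $a$ gives $I(a) = \log{\left(\frac{46656 \left(a + 1\right)^{6}}{117649} \right)} + C$.

At $a = \frac{1}{6}$ the integrand is identically $0$, so $I(\frac{1}{6}) = 0$. The closed form gives $0$, hence $C = 0$.

Setting $a = \frac{1}{4}$:
$$I = \log{\left(\frac{11390625}{7529536} \right)}.$$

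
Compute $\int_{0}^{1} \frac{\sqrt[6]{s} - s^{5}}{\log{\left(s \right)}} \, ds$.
$\log{\left(\frac{7}{36} \right)}$

Consider the one-parameter family: let $I(a) = \int_{0}^{1} \frac{- s^{5} + s^{a}}{\log{\left(s \right)}} \, ds$.

Since $\dfrac{\partial}{\partial a}\,s^{a} = s^{a} \ln s$, the $\ln s$ in the denominator cancels and
$$\frac{dI}{da} = \int_{0}^{1} s^{a} \, ds = \left[\frac{s^{a+1}}{a+1}\right]_0^1 = \frac{1}{a + 1}.$$

Integrating with respect to $a$ gives $I(a) = \log{\left(\frac{a}{6} + \frac{1}{6} \right)} + C$.

At $a = 5$ the integrand is identically $0$, so $I(5) = 0$. The closed form gives $0$, hence $C = 0$.

Setting $a = \frac{1}{6}$:
$$I = \log{\left(\frac{7}{36} \right)}.$$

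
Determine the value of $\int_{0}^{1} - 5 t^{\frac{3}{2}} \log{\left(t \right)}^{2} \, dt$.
$- \frac{16}{25}$

Begin with the known integral
$$J(a) = \int_{0}^{1} - 5 t^{a} \, dt = - \frac{5}{a + 1}.$$

Differentiating under the integral sign brings down a factor of $\ln t$:
$$\frac{dJ}{da} = \int_{0}^{1} - 5 t^{a} \log{\left(t \right)} \, dt = \frac{5}{\left(a + 1\right)^{2}}.$$

Repeating twice in total — each differentiation brings down another $\ln t$ — gives
$$\frac{d^{2}J}{da^{2}} = \int_{0}^{1} - 5 t^{a} \log{\left(t \right)}^{2} \, dt = - \frac{10}{\left(a + 1\right)^{3}},$$
and the integrand here is exactly the target integrand, so $I = - \frac{10}{\left(a + 1\right)^{3}}$.

Setting $a = \frac{3}{2}$:
$$I = - \frac{16}{25}.$$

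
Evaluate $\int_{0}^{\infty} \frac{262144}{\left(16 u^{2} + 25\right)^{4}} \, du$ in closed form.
$\frac{2048 \pi}{15625}$

Start from the standard arctangent integral
$$J(a) = \int_{0}^{\infty} \frac{4}{a^{2} + u^{2}} \, du = \frac{2 \pi}{a}.$$

Differentiating under the integral sign with respect to $a$,
$$\frac{dJ}{da} = \int_{0}^{\infty} - \frac{8 a}{\left(a^{2} + u^{2}\right)^{2}} \, du = - \frac{2 \pi}{a^{2}},$$
so $\int_{0}^{\infty} \frac{4}{\left(a^{2} + u^{2}\right)^{2}} \, du = \frac{\pi}{a^{3}}$.

Repeating — each differentiation of $1/(u^2+a^2)^j$ produces $-2ja/(u^2+a^2)^{j+1}$ — and dividing through by $-2ja$ at each step yields, after $3$ differentiations in total,
$$\int_{0}^{\infty} \frac{4}{\left(a^{2} + u^{2}\right)^{4}} \, du = \frac{5 \pi}{8 a^{7}}.$$

Setting $a = \frac{5}{4}$:
$$I = \frac{2048 \pi}{15625}.$$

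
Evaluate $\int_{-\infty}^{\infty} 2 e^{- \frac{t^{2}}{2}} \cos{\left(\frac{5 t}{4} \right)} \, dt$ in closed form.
$\frac{2 \sqrt{2} \sqrt{\pi}}{e^{\frac{25}{32}}}$

Define $I(b) = \int_{-\infty}^{\infty} 2 e^{- \frac{t^{2}}{2}} \cos{\left(b t \right)} \, dt$.

Differentiating under the integral sign,
$$I'(b) = \int_{-\infty}^{\infty} - 2 t e^{- \frac{t^{2}}{2}} \sin{\left(b t \right)} \, dt.$$

Integrate $\int_{-\infty}^{\infty} t \sin(b t)\, e^{- \frac{t^{2}}{2}}\, dt$ by parts with $u = \sin(b t)$ and $dv = t\, e^{- \frac{t^{2}}{2}}\, dt$, giving $v = - e^{- \frac{t^{2}}{2}}$. The boundary term vanishes and
$$\int_{-\infty}^{\infty} t \sin(b t)\, e^{- \frac{t^{2}}{2}}\, dt = b \int_{-\infty}^{\infty} \cos(b t)\, e^{- \frac{t^{2}}{2}}\, dt,$$
so $I'(b) = - b\, I(b)$.

This is a separable first-order ODE; solving with the initial condition $I(0) = \int_{-\infty}^{\infty} 2 e^{- \frac{t^{2}}{2}}\,dt = 2 \sqrt{2} \sqrt{\pi}$ gives
$$I(b) = 2 \sqrt{2} \sqrt{\pi} e^{- \frac{b^{2}}{2}}.$$

Setting $b = \frac{5}{4}$:
$$I = \frac{2 \sqrt{2} \sqrt{\pi}}{e^{\frac{25}{32}}}.$$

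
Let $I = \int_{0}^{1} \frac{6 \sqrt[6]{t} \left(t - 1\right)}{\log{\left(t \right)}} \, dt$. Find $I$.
$\log{\left(\frac{4826809}{117649} \right)}$

Replace the exponent $\frac{7}{6}$ by a parameter $a$: let $I(a) = \int_{0}^{1} \frac{6 \left(- \sqrt[6]{t} + t^{a}\right)}{\log{\left(t \right)}} \, dt$.

Since $\dfrac{\partial}{\partial a}\,t^{a} = t^{a} \ln t$, the $\ln t$ in the denominator cancels and
$$\frac{dI}{da} = \int_{0}^{1} 6 t^{a} \, dt = 6 \left[\frac{t^{a+1}}{a+1}\right]_0^1 = \frac{6}{a + 1}.$$

Integrating with respect to $a$ gives $I(a) = \log{\left(\frac{46656 \left(a + 1\right)^{6}}{117649} \right)} + C$.

At $a = \frac{1}{6}$ the integrand is identically $0$, so $I(\frac{1}{6}) = 0$. The closed form gives $0$, hence $C = 0$.

Setting $a = \frac{7}{6}$:
$$I = \log{\left(\frac{4826809}{117649} \right)}.$$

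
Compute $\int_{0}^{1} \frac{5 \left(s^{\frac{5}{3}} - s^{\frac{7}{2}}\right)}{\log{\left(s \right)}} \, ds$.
$- \log{\left(\frac{14348907}{1048576} \right)}$

Replace the exponent $\frac{7}{2}$ by a parameter $a$: let $I(a) = \int_{0}^{1} \frac{5 \left(s^{\frac{5}{3}} - s^{a}\right)}{\log{\left(s \right)}} \, ds$.

Since $\dfrac{\partial}{\partial a}\,s^{a} = s^{a} \ln s$, the $\ln s$ in the denominator cancels and
$$\frac{dI}{da} = \int_{0}^{1} -5 s^{a} \, ds = -5 \left[\frac{s^{a+1}}{a+1}\right]_0^1 = - \frac{5}{a + 1}.$$

Integrating with respect to $a$ gives $I(a) = - \log{\left(\frac{243 \left(a + 1\right)^{5}}{32768} \right)} + C$.

At $a = \frac{5}{3}$ the integrand is identically $0$, so $I(\frac{5}{3}) = 0$. The closed form gives $0$, hence $C = 0$.

Setting $a = \frac{7}{2}$:
$$I = - \log{\left(\frac{14348907}{1048576} \right)}.$$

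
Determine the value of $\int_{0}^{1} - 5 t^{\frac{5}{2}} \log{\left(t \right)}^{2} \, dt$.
$- \frac{80}{343}$

Begin with the known integral
$$J(a) = \int_{0}^{1} - 5 t^{a} \, dt = - \frac{5}{a + 1}.$$

Differentiating under the integral sign brings down a factor of $\ln t$:
$$\frac{dJ}{da} = \int_{0}^{1} - 5 t^{a} \log{\left(t \right)} \, dt = \frac{5}{\left(a + 1\right)^{2}}.$$

Repeating twice in total — each differentiation brings down another $\ln t$ — gives
$$\frac{d^{2}J}{da^{2}} = \int_{0}^{1} - 5 t^{a} \log{\left(t \right)}^{2} \, dt = - \frac{10}{\left(a + 1\right)^{3}},$$
and the integrand here is exactly the target integrand, so $I = - \frac{10}{\left(a + 1\right)^{3}}$.

Setting $a = \frac{5}{2}$:
$$I = - \frac{80}{343}.$$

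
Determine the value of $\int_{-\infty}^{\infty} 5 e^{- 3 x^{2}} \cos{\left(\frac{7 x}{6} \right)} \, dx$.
$\frac{5 \sqrt{3} \sqrt{\pi}}{3 e^{\frac{49}{432}}}$

Treat the cosine frequency as a parameter and define $I(b) = \int_{-\infty}^{\infty} 5 e^{- 3 x^{2}} \cos{\left(b x \right)} \, dx$.

Differentiating under the integral sign,
$$I'(b) = \int_{-\infty}^{\infty} - 5 x e^{- 3 x^{2}} \sin{\left(b x \right)} \, dx.$$

Integrate $\int_{-\infty}^{\infty} x \sin(b x)\, e^{- 3 x^{2}}\, dx$ by parts with $u = \sin(b x)$ and $dv = x\, e^{- 3 x^{2}}\, dx$, giving $v = - \frac{e^{- 3 x^{2}}}{6}$. The boundary term vanishes and
$$\int_{-\infty}^{\infty} x \sin(b x)\, e^{- 3 x^{2}}\, dx = \frac{b}{6} \int_{-\infty}^{\infty} \cos(b x)\, e^{- 3 x^{2}}\, dx,$$
so $I'(b) = - \frac{b}{6}\, I(b)$.

This is a separable first-order ODE; solving with the initial condition $I(0) = \int_{-\infty}^{\infty} 5 e^{- 3 x^{2}}\,dx = \frac{5 \sqrt{3} \sqrt{\pi}}{3}$ gives
$$I(b) = \frac{5 \sqrt{3} \sqrt{\pi} e^{- \frac{b^{2}}{12}}}{3}.$$

Setting $b = \frac{7}{6}$:
$$I = \frac{5 \sqrt{3} \sqrt{\pi}}{3 e^{\frac{49}{432}}}.$$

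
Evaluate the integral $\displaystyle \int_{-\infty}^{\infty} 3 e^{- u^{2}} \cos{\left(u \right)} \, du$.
$\frac{3 \sqrt{\pi}}{e^{\frac{1}{4}}}$

Treat the cosine frequency as a parameter and define $I(b) = \int_{-\infty}^{\infty} 3 e^{- u^{2}} \cos{\left(b u \right)} \, du$.

Differentiating under the integral sign,
$$I'(b) = \int_{-\infty}^{\infty} - 3 u e^{- u^{2}} \sin{\left(b u \right)} \, du.$$

Integrate $\int_{-\infty}^{\infty} u \sin(b u)\, e^{- u^{2}}\, du$ by parts with $w = \sin(b u)$ and $dv = u\, e^{- u^{2}}\, du$, giving $v = - \frac{e^{- u^{2}}}{2}$. The boundary term vanishes and
$$\int_{-\infty}^{\infty} u \sin(b u)\, e^{- u^{2}}\, du = \frac{b}{2} \int_{-\infty}^{\infty} \cos(b u)\, e^{- u^{2}}\, du,$$
so $I'(b) = - \frac{b}{2}\, I(b)$.

This is a separable first-order ODE; solving with the initial condition $I(0) = \int_{-\infty}^{\infty} 3 e^{- u^{2}}\,du = 3 \sqrt{\pi}$ gives
$$I(b) = 3 \sqrt{\pi} e^{- \frac{b^{2}}{4}}.$$

Setting $b = 1$:
$$I = \frac{3 \sqrt{\pi}}{e^{\frac{1}{4}}}.$$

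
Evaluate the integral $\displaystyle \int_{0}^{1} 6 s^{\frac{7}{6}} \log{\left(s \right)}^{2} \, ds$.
$\frac{2592}{2197}$

Start from the elementary integral
$$J(a) = \int_{0}^{1} 6 s^{a} \, ds = \frac{6}{a + 1}.$$

Differentiating under the integral sign brings down a factor of $\ln s$:
$$\frac{dJ}{da} = \int_{0}^{1} 6 s^{a} \log{\left(s \right)} \, ds = - \frac{6}{\left(a + 1\right)^{2}}.$$

Repeating twice in total — each differentiation brings down another $\ln s$ — gives
$$\frac{d^{2}J}{da^{2}} = \int_{0}^{1} 6 s^{a} \log{\left(s \right)}^{2} \, ds = \frac{12}{\left(a + 1\right)^{3}},$$
and the integrand here is exactly the target integrand, so $I = \frac{12}{\left(a + 1\right)^{3}}$.

Setting $a = \frac{7}{6}$:
$$I = \frac{2592}{2197}.$$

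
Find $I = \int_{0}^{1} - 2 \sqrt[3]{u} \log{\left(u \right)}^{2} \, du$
$- \frac{27}{16}$

Consider the simpler parametrised integral
$$J(a) = \int_{0}^{1} - 2 u^{a} \, du = - \frac{2}{a + 1}.$$

Differentiating under the integral sign brings down a factor of $\ln u$:
$$\frac{dJ}{da} = \int_{0}^{1} - 2 u^{a} \log{\left(u \right)} \, du = \frac{2}{\left(a + 1\right)^{2}}.$$

Repeating twice in total — each differentiation brings down another $\ln u$ — gives
$$\frac{d^{2}J}{da^{2}} = \int_{0}^{1} - 2 u^{a} \log{\left(u \right)}^{2} \, du = - \frac{4}{\left(a + 1\right)^{3}},$$
and the integrand here is exactly the target integrand, so $I = - \frac{4}{\left(a + 1\right)^{3}}$.

Setting $a = \frac{1}{3}$:
$$I = - \frac{27}{16}.$$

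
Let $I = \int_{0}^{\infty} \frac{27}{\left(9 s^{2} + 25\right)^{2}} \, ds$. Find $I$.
$\frac{9 \pi}{500}$

Begin with the known result
$$J(a) = \int_{0}^{\infty} \frac{1}{3 \left(a^{2} + s^{2}\right)} \, ds = \frac{\pi}{6 a}.$$

Differentiating under the integral sign with respect to $a$,
$$\frac{dJ}{da} = \int_{0}^{\infty} - \frac{2 a}{3 \left(a^{2} + s^{2}\right)^{2}} \, ds = - \frac{\pi}{6 a^{2}},$$
so $\int_{0}^{\infty} \frac{1}{3 \left(a^{2} + s^{2}\right)^{2}} \, ds = \frac{\pi}{12 a^{3}}$.

Setting $a = \frac{5}{3}$:
$$I = \frac{9 \pi}{500}.$$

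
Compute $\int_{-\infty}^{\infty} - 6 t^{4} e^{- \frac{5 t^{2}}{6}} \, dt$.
$- \frac{162 \sqrt{30} \sqrt{\pi}}{125}$

Consider the simpler parametrised integral
$$J(a) = \int_{-\infty}^{\infty} - 6 e^{- a t^{2}} \, dt = - \frac{6 \sqrt{\pi}}{\sqrt{a}}.$$

Differentiating under the integral sign brings down a factor of $(-t^2)$:
$$\frac{dJ}{da} = \int_{-\infty}^{\infty} 6 t^{2} e^{- a t^{2}} \, dt = \frac{3 \sqrt{\pi}}{a^{\frac{3}{2}}}.$$

Repeating twice in total — each differentiation brings down another $(-t^2)$ — gives
$$\frac{d^{2}J}{da^{2}} = \int_{-\infty}^{\infty} - 6 t^{4} e^{- a t^{2}} \, dt = - \frac{9 \sqrt{\pi}}{2 a^{\frac{5}{2}}},$$
and the integrand here is exactly the target integrand, so $I = - \frac{9 \sqrt{\pi}}{2 a^{\frac{5}{2}}}$.

Setting $a = \frac{5}{6}$:
$$I = - \frac{162 \sqrt{30} \sqrt{\pi}}{125}.$$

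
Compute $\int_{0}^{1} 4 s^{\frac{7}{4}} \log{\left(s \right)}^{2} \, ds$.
$\frac{512}{1331}$

Start from the elementary integral
$$J(a) = \int_{0}^{1} 4 s^{a} \, ds = \frac{4}{a + 1}.$$

Differentiating under the integral sign brings down a factor of $\ln s$:
$$\frac{dJ}{da} = \int_{0}^{1} 4 s^{a} \log{\left(s \right)} \, ds = - \frac{4}{\left(a + 1\right)^{2}}.$$

Repeating twice in total — each differentiation brings down another $\ln s$ — gives
$$\frac{d^{2}J}{da^{2}} = \int_{0}^{1} 4 s^{a} \log{\left(s \right)}^{2} \, ds = \frac{8}{\left(a + 1\right)^{3}},$$
and the integrand here is exactly the target integrand, so $I = \frac{8}{\left(a + 1\right)^{3}}$.

Setting $a = \frac{7}{4}$:
$$I = \frac{512}{1331}.$$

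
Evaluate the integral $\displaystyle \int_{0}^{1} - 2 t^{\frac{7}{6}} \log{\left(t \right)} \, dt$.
$\frac{72}{169}$

Begin with the known integral
$$J(a) = \int_{0}^{1} - 2 t^{a} \, dt = - \frac{2}{a + 1}.$$

Differentiating under the integral sign brings down a factor of $\ln t$:
$$\frac{dJ}{da} = \int_{0}^{1} - 2 t^{a} \log{\left(t \right)} \, dt = \frac{2}{\left(a + 1\right)^{2}}.$$

The integral on the left is $I$, so $I = \frac{2}{\left(a + 1\right)^{2}}$.

Setting $a = \frac{7}{6}$:
$$I = \frac{72}{169}.$$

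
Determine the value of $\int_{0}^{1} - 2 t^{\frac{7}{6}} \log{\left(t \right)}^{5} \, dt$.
$\frac{11197440}{4826809}$

Begin with the known integral
$$J(a) = \int_{0}^{1} - 2 t^{a} \, dt = - \frac{2}{a + 1}.$$

Differentiating under the integral sign brings down a factor of $\ln t$:
$$\frac{dJ}{da} = \int_{0}^{1} - 2 t^{a} \log{\left(t \right)} \, dt = \frac{2}{\left(a + 1\right)^{2}}.$$

Repeating $5$ times in total — each differentiation brings down another $\ln t$ — gives
$$\frac{d^{5}J}{da^{5}} = \int_{0}^{1} - 2 t^{a} \log{\left(t \right)}^{5} \, dt = \frac{240}{\left(a + 1\right)^{6}},$$
and the integrand here is exactly the target integrand, so $I = \frac{240}{\left(a + 1\right)^{6}}$.

Setting $a = \frac{7}{6}$:
$$I = \frac{11197440}{4826809}.$$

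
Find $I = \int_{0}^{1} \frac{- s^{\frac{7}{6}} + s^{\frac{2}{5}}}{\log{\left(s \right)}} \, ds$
$- \log{\left(65 \right)} + \log{\left(42 \right)}$

Replace the exponent $\frac{7}{6}$ by a parameter $a$: let $I(a) = \int_{0}^{1} \frac{s^{\frac{2}{5}} - s^{a}}{\log{\left(s \right)}} \, ds$.

Since $\dfrac{\partial}{\partial a}\,s^{a} = s^{a} \ln s$, the $\ln s$ in the denominator cancels and
$$\frac{dI}{da} = \int_{0}^{1} -1 s^{a} \, ds = -1 \left[\frac{s^{a+1}}{a+1}\right]_0^1 = - \frac{1}{a + 1}.$$

Integrating with respect to $a$ gives $I(a) = - \log{\left(\frac{5 a}{7} + \frac{5}{7} \right)} + C$.

At $a = \frac{2}{5}$ the integrand is identically $0$, so $I(\frac{2}{5}) = 0$. The closed form gives $0$, hence $C = 0$.

Setting $a = \frac{7}{6}$:
$$I = - \log{\left(65 \right)} + \log{\left(42 \right)}.$$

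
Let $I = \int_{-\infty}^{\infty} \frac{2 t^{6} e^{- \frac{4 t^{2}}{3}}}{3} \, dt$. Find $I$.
$\frac{135 \sqrt{3} \sqrt{\pi}}{512}$

Consider the simpler parametrised integral
$$J(a) = \int_{-\infty}^{\infty} \frac{2 e^{- a t^{2}}}{3} \, dt = \frac{2 \sqrt{\pi}}{3 \sqrt{a}}.$$

Differentiating under the integral sign brings down a factor of $(-t^2)$:
$$\frac{dJ}{da} = \int_{-\infty}^{\infty} - \frac{2 t^{2} e^{- a t^{2}}}{3} \, dt = - \frac{\sqrt{\pi}}{3 a^{\frac{3}{2}}}.$$

Repeating $3$ times in total — each differentiation brings down another $(-t^2)$ — gives
$$\frac{d^{3}J}{da^{3}} = \int_{-\infty}^{\infty} - \frac{2 t^{6} e^{- a t^{2}}}{3} \, dt = - \frac{5 \sqrt{\pi}}{4 a^{\frac{7}{2}}},$$
and the integrand here is $(-1)^{3}$ times the target integrand, so $I = (-1)^{3}\,\frac{d^{3}J}{da^{3}} = \frac{5 \sqrt{\pi}}{4 a^{\frac{7}{2}}}$.

Setting $a = \frac{4}{3}$:
$$I = \frac{135 \sqrt{3} \sqrt{\pi}}{512}.$$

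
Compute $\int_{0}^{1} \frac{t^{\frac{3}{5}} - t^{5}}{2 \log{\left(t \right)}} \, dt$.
$- \frac{\log{\left(15 \right)}}{2} + \log{\left(2 \right)}$

Introduce a parameter $a$ in the exponent: let $I(a) = \int_{0}^{1} \frac{t^{\frac{3}{5}} - t^{a}}{2 \log{\left(t \right)}} \, dt$.

Since $\dfrac{\partial}{\partial a}\,t^{a} = t^{a} \ln t$, the $\ln t$ in the denominator cancels and
$$\frac{dI}{da} = \int_{0}^{1} - \frac{1}{2} t^{a} \, dt = - \frac{1}{2} \left[\frac{t^{a+1}}{a+1}\right]_0^1 = - \frac{1}{2 a + 2}.$$

Integrating with respect to $a$ gives $I(a) = - \log{\left(\frac{\sqrt{10} \sqrt{a + 1}}{4} \right)} + C$.

At $a = \frac{3}{5}$ the integrand is identically $0$, so $I(\frac{3}{5}) = 0$. The closed form gives $0$, hence $C = 0$.

Setting $a = 5$:
$$I = - \frac{\log{\left(15 \right)}}{2} + \log{\left(2 \right)}.$$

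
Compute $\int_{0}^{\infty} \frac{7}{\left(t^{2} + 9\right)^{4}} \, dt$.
$\frac{35 \pi}{69984}$

Start from the standard arctangent integral
$$J(a) = \int_{0}^{\infty} \frac{7}{a^{2} + t^{2}} \, dt = \frac{7 \pi}{2 a}.$$

Differentiating under the integral sign with respect to $a$,
$$\frac{dJ}{da} = \int_{0}^{\infty} - \frac{14 a}{\left(a^{2} + t^{2}\right)^{2}} \, dt = - \frac{7 \pi}{2 a^{2}},$$
so $\int_{0}^{\infty} \frac{7}{\left(a^{2} + t^{2}\right)^{2}} \, dt = \frac{7 \pi}{4 a^{3}}$.

Repeating — each differentiation of $1/(t^2+a^2)^j$ produces $-2ja/(t^2+a^2)^{j+1}$ — and dividing through by $-2ja$ at each step yields, after $3$ differentiations in total,
$$\int_{0}^{\infty} \frac{7}{\left(a^{2} + t^{2}\right)^{4}} \, dt = \frac{35 \pi}{32 a^{7}}.$$

Setting $a = 3$:
$$I = \frac{35 \pi}{69984}.$$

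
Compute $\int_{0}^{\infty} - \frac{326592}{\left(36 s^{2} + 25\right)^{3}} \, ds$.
$- \frac{10206 \pi}{3125}$

Recall the elementary integral
$$J(a) = \int_{0}^{\infty} - \frac{7}{a^{2} + s^{2}} \, ds = - \frac{7 \pi}{2 a}.$$

Differentiating under the integral sign with respect to $a$,
$$\frac{dJ}{da} = \int_{0}^{\infty} \frac{14 a}{\left(a^{2} + s^{2}\right)^{2}} \, ds = \frac{7 \pi}{2 a^{2}},$$
so $\int_{0}^{\infty} - \frac{7}{\left(a^{2} + s^{2}\right)^{2}} \, ds = - \frac{7 \pi}{4 a^{3}}$.

Repeating — each differentiation of $1/(s^2+a^2)^j$ produces $-2ja/(s^2+a^2)^{j+1}$ — and dividing through by $-2ja$ at each step yields, after $2$ differentiations in total,
$$\int_{0}^{\infty} - \frac{7}{\left(a^{2} + s^{2}\right)^{3}} \, ds = - \frac{21 \pi}{16 a^{5}}.$$

Setting $a = \frac{5}{6}$:
$$I = - \frac{10206 \pi}{3125}.$$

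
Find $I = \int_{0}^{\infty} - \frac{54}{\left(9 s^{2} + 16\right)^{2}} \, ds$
$- \frac{9 \pi}{128}$

Recall the elementary integral
$$J(a) = \int_{0}^{\infty} - \frac{2}{3 \left(a^{2} + s^{2}\right)} \, ds = - \frac{\pi}{3 a}.$$

Differentiating under the integral sign with respect to $a$,
$$\frac{dJ}{da} = \int_{0}^{\infty} \frac{4 a}{3 \left(a^{2} + s^{2}\right)^{2}} \, ds = \frac{\pi}{3 a^{2}},$$
so $\int_{0}^{\infty} - \frac{2}{3 \left(a^{2} + s^{2}\right)^{2}} \, ds = - \frac{\pi}{6 a^{3}}$.

Setting $a = \frac{4}{3}$:
$$I = - \frac{9 \pi}{128}.$$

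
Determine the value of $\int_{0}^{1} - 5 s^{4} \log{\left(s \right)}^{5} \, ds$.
$\frac{24}{625}$

Begin with the known integral
$$J(a) = \int_{0}^{1} - 5 s^{a} \, ds = - \frac{5}{a + 1}.$$

Differentiating under the integral sign brings down a factor of $\ln s$:
$$\frac{dJ}{da} = \int_{0}^{1} - 5 s^{a} \log{\left(s \right)} \, ds = \frac{5}{\left(a + 1\right)^{2}}.$$

Repeating $5$ times in total — each differentiation brings down another $\ln s$ — gives
$$\frac{d^{5}J}{da^{5}} = \int_{0}^{1} - 5 s^{a} \log{\left(s \right)}^{5} \, ds = \frac{600}{\left(a + 1\right)^{6}},$$
and the integrand here is exactly the target integrand, so $I = \frac{600}{\left(a + 1\right)^{6}}$.

Setting $a = 4$:
$$I = \frac{24}{625}.$$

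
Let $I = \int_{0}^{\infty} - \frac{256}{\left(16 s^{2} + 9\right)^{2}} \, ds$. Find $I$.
$- \frac{16 \pi}{27}$

Recall the elementary integral
$$J(a) = \int_{0}^{\infty} - \frac{1}{a^{2} + s^{2}} \, ds = - \frac{\pi}{2 a}.$$

Differentiating under the integral sign with respect to $a$,
$$\frac{dJ}{da} = \int_{0}^{\infty} \frac{2 a}{\left(a^{2} + s^{2}\right)^{2}} \, ds = \frac{\pi}{2 a^{2}},$$
so $\int_{0}^{\infty} - \frac{1}{\left(a^{2} + s^{2}\right)^{2}} \, ds = - \frac{\pi}{4 a^{3}}$.

Setting $a = \frac{3}{4}$:
$$I = - \frac{16 \pi}{27}.$$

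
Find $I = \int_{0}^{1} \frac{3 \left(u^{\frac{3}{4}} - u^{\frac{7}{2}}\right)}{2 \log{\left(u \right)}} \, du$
$- \log{\left(\frac{54 \sqrt{14}}{49} \right)}$

Introduce a parameter $a$ in the exponent: let $I(a) = \int_{0}^{1} \frac{3 \left(u^{\frac{3}{4}} - u^{a}\right)}{2 \log{\left(u \right)}} \, du$.

Since $\dfrac{\partial}{\partial a}\,u^{a} = u^{a} \ln u$, the $\ln u$ in the denominator cancels and
$$\frac{dI}{da} = \int_{0}^{1} - \frac{3}{2} u^{a} \, du = - \frac{3}{2} \left[\frac{u^{a+1}}{a+1}\right]_0^1 = - \frac{3}{2 a + 2}.$$

Integrating with respect to $a$ gives $I(a) = - \log{\left(\frac{8 \sqrt{7} \left(a + 1\right)^{\frac{3}{2}}}{49} \right)} + C$.

At $a = \frac{3}{4}$ the integrand is identically $0$, so $I(\frac{3}{4}) = 0$. The closed form gives $0$, hence $C = 0$.

Setting $a = \frac{7}{2}$:
$$I = - \log{\left(\frac{54 \sqrt{14}}{49} \right)}.$$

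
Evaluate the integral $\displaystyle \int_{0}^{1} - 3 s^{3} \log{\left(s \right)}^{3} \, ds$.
$\frac{9}{128}$

Begin with the known integral
$$J(a) = \int_{0}^{1} - 3 s^{a} \, ds = - \frac{3}{a + 1}.$$

Differentiating under the integral sign brings down a factor of $\ln s$:
$$\frac{dJ}{da} = \int_{0}^{1} - 3 s^{a} \log{\left(s \right)} \, ds = \frac{3}{\left(a + 1\right)^{2}}.$$

Repeating $3$ times in total — each differentiation brings down another $\ln s$ — gives
$$\frac{d^{3}J}{da^{3}} = \int_{0}^{1} - 3 s^{a} \log{\left(s \right)}^{3} \, ds = \frac{18}{\left(a + 1\right)^{4}},$$
and the integrand here is exactly the target integrand, so $I = \frac{18}{\left(a + 1\right)^{4}}$.

Setting $a = 3$:
$$I = \frac{9}{128}.$$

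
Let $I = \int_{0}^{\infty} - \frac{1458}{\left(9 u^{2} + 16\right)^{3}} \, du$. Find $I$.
$- \frac{729 \pi}{8192}$

Start from the standard arctangent integral
$$J(a) = \int_{0}^{\infty} - \frac{2}{a^{2} + u^{2}} \, du = - \frac{\pi}{a}.$$

Differentiating under the integral sign with respect to $a$,
$$\frac{dJ}{da} = \int_{0}^{\infty} \frac{4 a}{\left(a^{2} + u^{2}\right)^{2}} \, du = \frac{\pi}{a^{2}},$$
so $\int_{0}^{\infty} - \frac{2}{\left(a^{2} + u^{2}\right)^{2}} \, du = - \frac{\pi}{2 a^{3}}$.

Repeating — each differentiation of $1/(u^2+a^2)^j$ produces $-2ja/(u^2+a^2)^{j+1}$ — and dividing through by $-2ja$ at each step yields, after $2$ differentiations in total,
$$\int_{0}^{\infty} - \frac{2}{\left(a^{2} + u^{2}\right)^{3}} \, du = - \frac{3 \pi}{8 a^{5}}.$$

Setting $a = \frac{4}{3}$:
$$I = - \frac{729 \pi}{8192}.$$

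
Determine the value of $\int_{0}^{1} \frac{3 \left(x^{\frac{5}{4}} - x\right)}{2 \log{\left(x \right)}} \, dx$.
$\log{\left(\frac{27 \sqrt{2}}{32} \right)}$

Consider the one-parameter family: let $I(a) = \int_{0}^{1} \frac{3 \left(- x + x^{a}\right)}{2 \log{\left(x \right)}} \, dx$.

Since $\dfrac{\partial}{\partial a}\,x^{a} = x^{a} \ln x$, the $\ln x$ in the denominator cancels and
$$\frac{dI}{da} = \int_{0}^{1} \frac{3}{2} x^{a} \, dx = \frac{3}{2} \left[\frac{x^{a+1}}{a+1}\right]_0^1 = \frac{3}{2 \left(a + 1\right)}.$$

Integrating with respect to $a$ gives $I(a) = \frac{3 \log{\left(a + 1 \right)}}{2} - \frac{3 \log{\left(2 \right)}}{2} + C$.

At $a = 1$ the integrand is identically $0$, so $I(1) = 0$. The closed form gives $0$, hence $C = 0$.

Setting $a = \frac{5}{4}$:
$$I = \log{\left(\frac{27 \sqrt{2}}{32} \right)}.$$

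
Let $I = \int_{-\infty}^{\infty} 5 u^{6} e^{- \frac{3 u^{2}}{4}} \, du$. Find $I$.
$\frac{400 \sqrt{3} \sqrt{\pi}}{27}$

Start from the elementary integral
$$J(a) = \int_{-\infty}^{\infty} 5 e^{- a u^{2}} \, du = \frac{5 \sqrt{\pi}}{\sqrt{a}}.$$

Differentiating under the integral sign brings down a factor of $(-u^2)$:
$$\frac{dJ}{da} = \int_{-\infty}^{\infty} - 5 u^{2} e^{- a u^{2}} \, du = - \frac{5 \sqrt{\pi}}{2 a^{\frac{3}{2}}}.$$

Repeating $3$ times in total — each differentiation brings down another $(-u^2)$ — gives
$$\frac{d^{3}J}{da^{3}} = \int_{-\infty}^{\infty} - 5 u^{6} e^{- a u^{2}} \, du = - \frac{75 \sqrt{\pi}}{8 a^{\frac{7}{2}}},$$
and the integrand here is $(-1)^{3}$ times the target integrand, so $I = (-1)^{3}\,\frac{d^{3}J}{da^{3}} = \frac{75 \sqrt{\pi}}{8 a^{\frac{7}{2}}}$.

Setting $a = \frac{3}{4}$:
$$I = \frac{400 \sqrt{3} \sqrt{\pi}}{27}.$$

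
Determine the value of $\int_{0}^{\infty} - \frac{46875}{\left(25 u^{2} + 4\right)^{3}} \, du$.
$- \frac{28125 \pi}{512}$

Start from the standard arctangent integral
$$J(a) = \int_{0}^{\infty} - \frac{3}{a^{2} + u^{2}} \, du = - \frac{3 \pi}{2 a}.$$

Differentiating under the integral sign with respect to $a$,
$$\frac{dJ}{da} = \int_{0}^{\infty} \frac{6 a}{\left(a^{2} + u^{2}\right)^{2}} \, du = \frac{3 \pi}{2 a^{2}},$$
so $\int_{0}^{\infty} - \frac{3}{\left(a^{2} + u^{2}\right)^{2}} \, du = - \frac{3 \pi}{4 a^{3}}$.

Repeating — each differentiation of $1/(u^2+a^2)^j$ produces $-2ja/(u^2+a^2)^{j+1}$ — and dividing through by $-2ja$ at each step yields, after $2$ differentiations in total,
$$\int_{0}^{\infty} - \frac{3}{\left(a^{2} + u^{2}\right)^{3}} \, du = - \frac{9 \pi}{16 a^{5}}.$$

Setting $a = \frac{2}{5}$:
$$I = - \frac{28125 \pi}{512}.$$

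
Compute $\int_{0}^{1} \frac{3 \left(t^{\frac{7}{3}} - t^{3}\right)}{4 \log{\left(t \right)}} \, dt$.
$\log{\left(\frac{5^{\frac{3}{4}} \sqrt[4]{6}}{6} \right)}$

Introduce a parameter $a$ in the exponent: let $I(a) = \int_{0}^{1} \frac{3 \left(t^{\frac{7}{3}} - t^{a}\right)}{4 \log{\left(t \right)}} \, dt$.

Since $\dfrac{\partial}{\partial a}\,t^{a} = t^{a} \ln t$, the $\ln t$ in the denominator cancels and
$$\frac{dI}{da} = \int_{0}^{1} - \frac{3}{4} t^{a} \, dt = - \frac{3}{4} \left[\frac{t^{a+1}}{a+1}\right]_0^1 = - \frac{3}{4 a + 4}.$$

Integrating with respect to $a$ gives $I(a) = - \frac{3 \log{\left(a + 1 \right)}}{4} - \frac{3 \log{\left(3 \right)}}{4} + \frac{3 \log{\left(10 \right)}}{4} + C$.

At $a = \frac{7}{3}$ the integrand is identically $0$, so $I(\frac{7}{3}) = 0$. The closed form gives $0$, hence $C = 0$.

Setting $a = 3$:
$$I = \log{\left(\frac{5^{\frac{3}{4}} \sqrt[4]{6}}{6} \right)}.$$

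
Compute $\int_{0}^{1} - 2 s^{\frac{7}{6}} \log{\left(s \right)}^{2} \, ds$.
$- \frac{864}{2197}$

Consider the simpler parametrised integral
$$J(a) = \int_{0}^{1} - 2 s^{a} \, ds = - \frac{2}{a + 1}.$$

Differentiating under the integral sign brings down a factor of $\ln s$:
$$\frac{dJ}{da} = \int_{0}^{1} - 2 s^{a} \log{\left(s \right)} \, ds = \frac{2}{\left(a + 1\right)^{2}}.$$

Repeating twice in total — each differentiation brings down another $\ln s$ — gives
$$\frac{d^{2}J}{da^{2}} = \int_{0}^{1} - 2 s^{a} \log{\left(s \right)}^{2} \, ds = - \frac{4}{\left(a + 1\right)^{3}},$$
and the integrand here is exactly the target integrand, so $I = - \frac{4}{\left(a + 1\right)^{3}}$.

Setting $a = \frac{7}{6}$:
$$I = - \frac{864}{2197}.$$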